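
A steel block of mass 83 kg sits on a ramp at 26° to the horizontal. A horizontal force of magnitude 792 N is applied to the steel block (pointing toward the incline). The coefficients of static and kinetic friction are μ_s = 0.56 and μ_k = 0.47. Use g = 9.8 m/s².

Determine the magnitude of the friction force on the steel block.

f ≈ 355 N (down the incline)

The horizontal push has a component P sin θ into the surface, so N = m g cos θ + P sin θ = 731.1 + 347.2 = 1078 N.
Parallel to the incline: P cos θ − m g sin θ = 711.8 − 356.6 = 355.3 N; the friction needed to balance this is 355.3 N acting down the slope.
Maximum static friction: μ_s N = 0.56 × 1078 = 603.8 N.
Since 355.3 N is within the 603.8 N limit, the steel block stays put and friction is exactly 355 N.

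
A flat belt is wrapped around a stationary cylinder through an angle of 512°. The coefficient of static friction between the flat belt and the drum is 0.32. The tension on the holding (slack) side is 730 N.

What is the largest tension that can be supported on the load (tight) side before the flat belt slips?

At impending slip the capstan equation gives T₂/T₁ = e^{μβ} with β in radians.
β = 512° × π/180 = 8.936 rad.
e^{μβ} = e^{0.32×8.936} = 17.45.
T₂ = T₁ · e^{μβ} = 730 × 17.45 = 12700 N.

T_max ≈ 12700 N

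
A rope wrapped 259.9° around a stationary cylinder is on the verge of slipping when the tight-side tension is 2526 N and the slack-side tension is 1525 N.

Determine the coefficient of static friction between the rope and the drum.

μ ≈ 0.111

T₂/T₁ = e^{μβ} → μ = ln(T₂/T₁)/β.
β = 259.9° = 4.536 rad.
μ = ln(2526/1525)/4.536 = ln(1.656)/4.536 = 0.111.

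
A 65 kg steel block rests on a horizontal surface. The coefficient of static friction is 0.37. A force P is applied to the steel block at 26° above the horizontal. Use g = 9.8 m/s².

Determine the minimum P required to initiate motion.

P ≈ 222 N

N = m g − P sin α (the pull lifts the steel block).
At impending slip, P cos α = μ_s N = μ_s (m g − P sin α).
Solving: P (cos α + μ_s sin α) = μ_s m g → P = 0.37×637/(cos 26° + 0.37 sin 26°) = 236/1.061 = 222 N.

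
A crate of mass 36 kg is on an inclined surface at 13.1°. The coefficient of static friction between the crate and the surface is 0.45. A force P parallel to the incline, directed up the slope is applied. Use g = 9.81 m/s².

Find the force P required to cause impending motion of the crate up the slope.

P ≈ 235 N

At impending motion up the slope, friction acts down-slope at its limit: f = μ_s N.
P is parallel to the surface, so N = m g cos θ = 344 N.
Along the incline: P = m g sin θ + μ_s N = 80 + 0.45×344 = 235 N.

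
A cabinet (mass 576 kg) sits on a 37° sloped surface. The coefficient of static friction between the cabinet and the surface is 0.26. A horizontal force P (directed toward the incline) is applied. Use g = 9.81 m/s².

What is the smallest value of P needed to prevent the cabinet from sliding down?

P_min ≈ 2330 N

The cabinet tends to slide down (tan θ > μ_s), so at the point of impending slip friction acts up-slope at its limit: f = μ_s N.
Perpendicular to the incline: N = m g cos θ + P sin θ.
Along the incline: P cos θ + μ_s N = m g sin θ, i.e. P cos θ + μ_s (m g cos θ + P sin θ) = m g sin θ.
Solving, P (cos θ + μ_s sin θ) = m g (sin θ − μ_s cos θ), so P = 5650×0.3942/0.9551 = 2330 N.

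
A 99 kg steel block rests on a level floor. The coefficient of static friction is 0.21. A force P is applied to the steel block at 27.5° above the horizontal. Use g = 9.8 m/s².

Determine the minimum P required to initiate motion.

P ≈ 207 N

N = m g − P sin α (the pull lifts the steel block).
At impending slip, P cos α = μ_s N = μ_s (m g − P sin α).
Solving: P (cos α + μ_s sin α) = μ_s m g → P = 0.21×970/(cos 27.5° + 0.21 sin 27.5°) = 204/0.984 = 207 N.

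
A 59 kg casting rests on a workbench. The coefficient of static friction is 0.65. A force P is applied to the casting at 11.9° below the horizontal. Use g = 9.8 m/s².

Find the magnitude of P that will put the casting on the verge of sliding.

P ≈ 445 N

N = m g + P sin α (the push presses the casting into the workbench).
At impending slip, P cos α = μ_s N = μ_s (m g + P sin α).
Solving: P (cos α − μ_s sin α) = μ_s m g → P = 0.65×578/(cos 11.9° − 0.65 sin 11.9°) = 376/0.8445 = 445 N.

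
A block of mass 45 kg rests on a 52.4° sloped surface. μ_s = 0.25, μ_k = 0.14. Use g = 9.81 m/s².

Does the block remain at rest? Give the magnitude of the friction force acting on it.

N = m g cos θ = 269 N.
Down-slope weight component: m g sin θ = 350 N.
μ_s N = 67.3 N.
350 > 67.3 N, so it slides; kinetic friction f = μ_k N = 0.14×269 = 37.7 N.

f ≈ 37.7 N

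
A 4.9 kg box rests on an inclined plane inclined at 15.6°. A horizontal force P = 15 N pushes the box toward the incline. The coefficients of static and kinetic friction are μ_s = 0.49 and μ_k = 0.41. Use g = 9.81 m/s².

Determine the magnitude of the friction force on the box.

f ≈ 1.52 N (down the incline)

Normal direction: N = m g cos θ + P sin θ = 50.33 N.
Parallel to the incline: P cos θ − m g sin θ = 14.45 − 12.93 = 1.521 N; the friction needed to balance this is 1.521 N acting down the slope.
Maximum static friction: μ_s N = 0.49 × 50.33 = 24.66 N.
Since 1.521 N is within the 24.66 N limit, the box stays put and friction is exactly 1.52 N.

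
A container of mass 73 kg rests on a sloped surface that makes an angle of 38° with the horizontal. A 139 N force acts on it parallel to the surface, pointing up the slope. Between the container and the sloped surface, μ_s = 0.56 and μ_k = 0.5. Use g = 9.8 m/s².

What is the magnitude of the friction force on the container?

Normal force: N = m g cos θ = 73 × 9.8 × cos 38° = 563.7 N.
For equilibrium along the incline the friction force must supply f = m g sin θ − P = 440.4 − 139 = 301.4 N (positive meaning up-slope).
The static-friction ceiling is μ_s N = 0.56 × 563.7 = 315.7 N.
Since |301.4| ≤ 315.7 N, the container remains in static equilibrium and friction takes exactly the required value.

f ≈ 301 N (up the incline)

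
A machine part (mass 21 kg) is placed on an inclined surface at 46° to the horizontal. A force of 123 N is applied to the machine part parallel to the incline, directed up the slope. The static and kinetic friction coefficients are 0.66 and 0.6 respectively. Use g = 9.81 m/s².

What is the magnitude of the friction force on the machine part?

Perpendicular to the surface, N = m g cos θ = 21·9.81·cos 46° = 143.1 N.
The friction needed for equilibrium is m g sin θ − P = 148.2 − 123 = 25.19 N, measured positive up-slope.
Maximum static friction available: μ_s N = 0.66 × 143.1 = 94.45 N.
Since |25.19| ≤ 94.45 N, static friction is sufficient; f equals the required value, not μ_s N.

f ≈ 25.2 N (up the incline)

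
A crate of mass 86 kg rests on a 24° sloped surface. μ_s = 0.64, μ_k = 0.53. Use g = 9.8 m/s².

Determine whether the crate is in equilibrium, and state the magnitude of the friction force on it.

f ≈ 343 N

N = m g cos θ = 770 N.
Down-slope weight component: m g sin θ = 343 N.
μ_s N = 493 N.
343 ≤ 493 N, so it stays put; friction = 343 N.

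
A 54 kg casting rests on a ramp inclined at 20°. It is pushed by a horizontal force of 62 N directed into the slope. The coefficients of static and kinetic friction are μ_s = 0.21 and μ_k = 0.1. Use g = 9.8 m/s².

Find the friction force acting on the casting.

The horizontal push has a component P sin θ into the surface, so N = m g cos θ + P sin θ = 497.3 + 21.21 = 518.5 N.
Along the incline, the net driving force (taking up-slope positive) is P cos θ − m g sin θ = 58.26 − 181 = -122.7 N, so equilibrium requires friction f = 122.7 N (up-slope).
Maximum static friction: μ_s N = 0.21 × 518.5 = 108.9 N.
The required 122.7 N exceeds the static limit, so the casting slides down-slope and f = μ_k N = 0.1×518.5 = 51.8 N.

f ≈ 51.8 N (up the incline)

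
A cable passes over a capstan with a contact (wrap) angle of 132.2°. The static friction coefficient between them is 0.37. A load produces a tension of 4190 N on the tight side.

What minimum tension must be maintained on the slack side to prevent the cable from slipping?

T_min ≈ 1780 N

Capstan equation at impending slip: T_tight/T_slack = e^{μβ}.
β = 132.2° = 2.307 rad; e^{μβ} = e^{0.37×2.307} = 2.348.
T_slack = T_tight / e^{μβ} = 4190 / 2.348 = 1780 N.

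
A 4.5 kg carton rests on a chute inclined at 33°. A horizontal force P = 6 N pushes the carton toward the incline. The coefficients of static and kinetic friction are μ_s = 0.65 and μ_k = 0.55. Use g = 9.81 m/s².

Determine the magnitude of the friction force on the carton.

f ≈ 19 N (up the incline)

Normal direction: N = m g cos θ + P sin θ = 40.29 N.
Parallel to the incline: P cos θ − m g sin θ = 5.032 − 24.04 = -19.01 N; the friction needed to balance this is 19.01 N acting up the slope.
Maximum static friction: μ_s N = 0.65 × 40.29 = 26.19 N.
|f_req| = 19.01 ≤ 26.19 N → the carton is in equilibrium; friction equals the required value.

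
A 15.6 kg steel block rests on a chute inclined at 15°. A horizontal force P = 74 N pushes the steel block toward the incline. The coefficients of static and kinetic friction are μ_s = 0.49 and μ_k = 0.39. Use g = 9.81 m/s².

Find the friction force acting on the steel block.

Resolve perpendicular to the incline: N = m g cos θ + P sin θ = 15.6×9.81×cos 15° + 74×sin 15° = 167 N.
Along the incline, the net driving force (taking up-slope positive) is P cos θ − m g sin θ = 71.48 − 39.61 = 31.87 N, so equilibrium requires friction f = -31.87 N (down-slope).
The limit of static friction is μ_s N = 81.82 N.
|f_req| = 31.87 ≤ 81.82 N → the steel block is in equilibrium; friction equals the required value.

f ≈ 31.9 N (down the incline)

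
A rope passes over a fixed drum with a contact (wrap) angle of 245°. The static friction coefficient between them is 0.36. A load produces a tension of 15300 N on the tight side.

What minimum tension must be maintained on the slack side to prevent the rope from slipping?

Capstan equation at impending slip: T_tight/T_slack = e^{μβ}.
β = 245° = 4.276 rad; e^{μβ} = e^{0.36×4.276} = 4.662.
T_slack = T_tight / e^{μβ} = 15300 / 4.662 = 3280 N.

T_min ≈ 3280 N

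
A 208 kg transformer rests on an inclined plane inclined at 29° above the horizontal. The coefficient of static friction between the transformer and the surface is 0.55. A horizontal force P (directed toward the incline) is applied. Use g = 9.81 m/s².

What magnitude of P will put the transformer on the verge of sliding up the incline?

At impending motion up the slope, friction acts down-slope at its limit: f = μ_s N.
Perpendicular to the incline: N = m g cos θ + P sin θ.
Along the incline: P cos θ = m g sin θ + μ_s N = m g sin θ + μ_s (m g cos θ + P sin θ).
Solving, P (cos θ − μ_s sin θ) = m g (sin θ + μ_s cos θ), so P = 208×9.81×(sin 29° + 0.55 cos 29°)/(cos 29° − 0.55 sin 29°) = 2040×0.9659/0.608 = 3240 N.

P ≈ 3240 N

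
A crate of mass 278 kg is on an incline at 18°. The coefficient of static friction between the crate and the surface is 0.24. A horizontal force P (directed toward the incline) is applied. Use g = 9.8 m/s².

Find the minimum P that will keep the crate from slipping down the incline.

P_min ≈ 215 N

The crate tends to slide down (tan θ > μ_s), so at the point of impending slip friction acts up-slope at its limit: f = μ_s N.
Perpendicular to the incline: N = m g cos θ + P sin θ.
Along the incline: P cos θ + μ_s N = m g sin θ, i.e. P cos θ + μ_s (m g cos θ + P sin θ) = m g sin θ.
Solving, P (cos θ + μ_s sin θ) = m g (sin θ − μ_s cos θ), so P = 2720×0.08076/1.025 = 215 N.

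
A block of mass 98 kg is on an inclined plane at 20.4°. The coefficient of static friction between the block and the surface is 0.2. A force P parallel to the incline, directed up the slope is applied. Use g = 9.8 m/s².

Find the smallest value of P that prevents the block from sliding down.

P_min ≈ 155 N

The block tends to slide down (tan θ > μ_s), so at the point of impending slip friction acts up-slope at its limit: f = μ_s N.
P is parallel to the surface, so N = m g cos θ = 900 N.
Along the incline: P + μ_s N = m g sin θ, so P = 335 − 0.2×900 = 155 N.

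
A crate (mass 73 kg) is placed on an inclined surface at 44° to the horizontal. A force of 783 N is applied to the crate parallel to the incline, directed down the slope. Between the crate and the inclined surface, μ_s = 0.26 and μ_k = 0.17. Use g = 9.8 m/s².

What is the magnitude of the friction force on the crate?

Perpendicular to the surface, N = m g cos θ = 73·9.8·cos 44° = 514.6 N.
The friction needed for equilibrium is m g sin θ + P = 497 + 783 = 1280 N, measured positive up-slope.
Maximum static friction available: μ_s N = 0.26 × 514.6 = 133.8 N.
|1280| exceeds 133.8 N, so the crate slips down-slope; friction is kinetic, f = μ_k N = 0.17×514.6 = 87.5 N.

f ≈ 87.5 N (up the incline)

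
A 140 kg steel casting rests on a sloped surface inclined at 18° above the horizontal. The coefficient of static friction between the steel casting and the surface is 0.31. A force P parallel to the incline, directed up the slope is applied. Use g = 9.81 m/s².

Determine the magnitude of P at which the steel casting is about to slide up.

At impending motion up the slope, friction acts down-slope at its limit: f = μ_s N.
P is parallel to the surface, so N = m g cos θ = 1310 N.
Along the incline: P = m g sin θ + μ_s N = 424 + 0.31×1310 = 829 N.

P ≈ 829 N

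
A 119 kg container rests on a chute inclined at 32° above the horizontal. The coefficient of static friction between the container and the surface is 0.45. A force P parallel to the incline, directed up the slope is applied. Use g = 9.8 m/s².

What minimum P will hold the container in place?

P_min ≈ 173 N

The container tends to slide down (tan θ > μ_s), so at the point of impending slip friction acts up-slope at its limit: f = μ_s N.
P is parallel to the surface, so N = m g cos θ = 989 N.
Along the incline: P + μ_s N = m g sin θ, so P = 618 − 0.45×989 = 173 N.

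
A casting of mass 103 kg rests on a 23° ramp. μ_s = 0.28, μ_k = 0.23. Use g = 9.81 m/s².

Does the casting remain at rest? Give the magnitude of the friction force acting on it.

N = m g cos θ = 930 N.
Down-slope weight component: m g sin θ = 395 N.
μ_s N = 260 N.
395 > 260 N, so it slides; kinetic friction f = μ_k N = 0.23×930 = 214 N.

f ≈ 214 N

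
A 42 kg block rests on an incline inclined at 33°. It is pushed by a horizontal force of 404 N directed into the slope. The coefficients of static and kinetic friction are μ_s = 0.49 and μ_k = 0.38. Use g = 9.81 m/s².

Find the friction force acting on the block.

Resolve perpendicular to the incline: N = m g cos θ + P sin θ = 42×9.81×cos 33° + 404×sin 33° = 565.6 N.
Along the incline, the net driving force (taking up-slope positive) is P cos θ − m g sin θ = 338.8 − 224.4 = 114.4 N, so equilibrium requires friction f = -114.4 N (down-slope).
Maximum static friction: μ_s N = 0.49 × 565.6 = 277.1 N.
|f_req| = 114.4 ≤ 277.1 N → the block is in equilibrium; friction equals the required value.

f ≈ 114 N (down the incline)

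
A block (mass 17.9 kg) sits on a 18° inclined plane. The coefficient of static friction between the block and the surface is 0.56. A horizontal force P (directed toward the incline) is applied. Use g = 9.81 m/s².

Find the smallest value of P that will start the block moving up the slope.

P ≈ 190 N

At impending motion up the slope, friction acts down-slope at its limit: f = μ_s N.
Perpendicular to the incline: N = m g cos θ + P sin θ.
Along the incline: P cos θ = m g sin θ + μ_s N = m g sin θ + μ_s (m g cos θ + P sin θ).
Solving, P (cos θ − μ_s sin θ) = m g (sin θ + μ_s cos θ), so P = 17.9×9.81×(sin 18° + 0.56 cos 18°)/(cos 18° − 0.56 sin 18°) = 176×0.8416/0.778 = 190 N.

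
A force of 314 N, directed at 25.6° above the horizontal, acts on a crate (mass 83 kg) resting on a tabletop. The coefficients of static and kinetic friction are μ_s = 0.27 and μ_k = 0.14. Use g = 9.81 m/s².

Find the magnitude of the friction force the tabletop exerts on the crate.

The vertical component of P reduces the normal force: N = m g − P sin α = 814.2 − 135.7 = 678.6 N.
For equilibrium, f = P cos α = 314×cos 25.6° = 283.2 N.
μ_s N = 0.27 × 678.6 = 183.2 N.
283.2 > 183.2 N → the crate slides; f = μ_k N = 0.14×678.6 = 95 N.

f ≈ 95 N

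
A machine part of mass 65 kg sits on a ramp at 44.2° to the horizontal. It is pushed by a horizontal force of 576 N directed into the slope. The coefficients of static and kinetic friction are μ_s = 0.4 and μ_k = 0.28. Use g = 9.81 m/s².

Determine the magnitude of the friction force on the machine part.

f ≈ 31.6 N (up the incline)

Resolve perpendicular to the incline: N = m g cos θ + P sin θ = 65×9.81×cos 44.2° + 576×sin 44.2° = 858.7 N.
Parallel to the incline: P cos θ − m g sin θ = 412.9 − 444.5 = -31.61 N; the friction needed to balance this is 31.61 N acting up the slope.
Maximum static friction: μ_s N = 0.4 × 858.7 = 343.5 N.
Since 31.61 N is within the 343.5 N limit, the machine part stays put and friction is exactly 31.6 N.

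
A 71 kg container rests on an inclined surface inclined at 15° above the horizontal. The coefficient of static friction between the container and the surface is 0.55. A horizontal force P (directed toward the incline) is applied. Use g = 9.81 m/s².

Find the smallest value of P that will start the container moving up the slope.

At impending motion up the slope, friction acts down-slope at its limit: f = μ_s N.
Perpendicular to the incline: N = m g cos θ + P sin θ.
Along the incline: P cos θ = m g sin θ + μ_s N = m g sin θ + μ_s (m g cos θ + P sin θ).
Solving, P (cos θ − μ_s sin θ) = m g (sin θ + μ_s cos θ), so P = 71×9.81×(sin 15° + 0.55 cos 15°)/(cos 15° − 0.55 sin 15°) = 697×0.7901/0.8236 = 668 N.

P ≈ 668 N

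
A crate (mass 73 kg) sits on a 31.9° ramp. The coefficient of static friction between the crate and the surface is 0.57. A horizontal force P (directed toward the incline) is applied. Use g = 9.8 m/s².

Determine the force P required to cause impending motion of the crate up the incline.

P ≈ 1320 N

At impending motion up the slope, friction acts down-slope at its limit: f = μ_s N.
Perpendicular to the incline: N = m g cos θ + P sin θ.
Along the incline: P cos θ = m g sin θ + μ_s N = m g sin θ + μ_s (m g cos θ + P sin θ).
Solving, P (cos θ − μ_s sin θ) = m g (sin θ + μ_s cos θ), so P = 73×9.8×(sin 31.9° + 0.57 cos 31.9°)/(cos 31.9° − 0.57 sin 31.9°) = 715×1.012/0.5478 = 1320 N.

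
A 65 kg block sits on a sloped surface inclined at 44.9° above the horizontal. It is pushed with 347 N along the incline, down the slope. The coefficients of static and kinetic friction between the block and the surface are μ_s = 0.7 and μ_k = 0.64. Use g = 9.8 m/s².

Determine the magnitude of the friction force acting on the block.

f ≈ 289 N (up the incline)

The normal reaction is N = m g cos θ = 451.2 N.
For equilibrium along the incline the friction force must supply f = m g sin θ + P = 449.6 + 347 = 796.6 N (positive meaning up-slope).
The static-friction ceiling is μ_s N = 0.7 × 451.2 = 315.8 N.
Since |796.6| > 315.8 N, static friction cannot hold it; the block slides down the incline and kinetic friction applies: f = μ_k N = 0.64 × 451.2 = 289 N.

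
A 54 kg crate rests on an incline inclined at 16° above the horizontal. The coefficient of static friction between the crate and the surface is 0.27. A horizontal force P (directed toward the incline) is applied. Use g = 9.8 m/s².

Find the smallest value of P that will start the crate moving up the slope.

P ≈ 319 N

At impending motion up the slope, friction acts down-slope at its limit: f = μ_s N.
Perpendicular to the incline: N = m g cos θ + P sin θ.
Along the incline: P cos θ = m g sin θ + μ_s N = m g sin θ + μ_s (m g cos θ + P sin θ).
Solving, P (cos θ − μ_s sin θ) = m g (sin θ + μ_s cos θ), so P = 54×9.8×(sin 16° + 0.27 cos 16°)/(cos 16° − 0.27 sin 16°) = 529×0.5352/0.8868 = 319 N.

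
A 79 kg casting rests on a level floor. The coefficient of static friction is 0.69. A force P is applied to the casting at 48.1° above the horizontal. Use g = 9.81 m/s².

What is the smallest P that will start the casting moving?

N = m g − P sin α (the pull lifts the casting).
At impending slip, P cos α = μ_s N = μ_s (m g − P sin α).
Solving: P (cos α + μ_s sin α) = μ_s m g → P = 0.69×775/(cos 48.1° + 0.69 sin 48.1°) = 535/1.181 = 453 N.

P ≈ 453 N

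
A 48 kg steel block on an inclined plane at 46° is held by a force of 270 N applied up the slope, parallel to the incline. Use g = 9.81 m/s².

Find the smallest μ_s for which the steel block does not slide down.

μ_s,min ≈ 0.21

N = m g cos θ = 327.1 N.
Friction must make up the shortfall along the incline: f = m g sin θ − P = 338.7 − 270 = 68.72 N.
At the threshold f = μ_s N, so μ_s,min = 68.72/327.1 = 0.21.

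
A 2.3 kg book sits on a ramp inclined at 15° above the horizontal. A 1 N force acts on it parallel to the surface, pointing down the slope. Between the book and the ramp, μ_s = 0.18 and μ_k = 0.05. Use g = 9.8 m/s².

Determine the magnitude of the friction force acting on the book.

Perpendicular to the surface, N = m g cos θ = 2.3·9.8·cos 15° = 21.77 N.
Parallel to the incline, ΣF = 0 gives f = m g sin θ + P = 5.834 + 1 = 6.834 N (up-slope positive).
The static-friction ceiling is μ_s N = 0.18 × 21.77 = 3.919 N.
|6.834| exceeds 3.919 N, so the book slips down-slope; friction is kinetic, f = μ_k N = 0.05×21.77 = 1.09 N.

f ≈ 1.09 N (up the incline)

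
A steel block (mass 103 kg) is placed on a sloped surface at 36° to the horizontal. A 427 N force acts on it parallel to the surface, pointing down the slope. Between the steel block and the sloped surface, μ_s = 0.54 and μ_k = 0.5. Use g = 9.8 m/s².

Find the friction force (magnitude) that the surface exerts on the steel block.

f ≈ 408 N (up the incline)

Perpendicular to the surface, N = m g cos θ = 103·9.8·cos 36° = 816.6 N.
The friction needed for equilibrium is m g sin θ + P = 593.3 + 427 = 1020 N, measured positive up-slope.
Maximum static friction available: μ_s N = 0.54 × 816.6 = 441 N.
Since |1020| > 441 N, static friction cannot hold it; the steel block slides down the incline and kinetic friction applies: f = μ_k N = 0.5 × 816.6 = 408 N.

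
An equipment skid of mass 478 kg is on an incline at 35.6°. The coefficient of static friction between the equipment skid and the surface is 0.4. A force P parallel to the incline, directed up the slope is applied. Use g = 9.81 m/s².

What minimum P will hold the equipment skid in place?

P_min ≈ 1200 N

The equipment skid tends to slide down (tan θ > μ_s), so at the point of impending slip friction acts up-slope at its limit: f = μ_s N.
P is parallel to the surface, so N = m g cos θ = 3810 N.
Along the incline: P + μ_s N = m g sin θ, so P = 2730 − 0.4×3810 = 1200 N.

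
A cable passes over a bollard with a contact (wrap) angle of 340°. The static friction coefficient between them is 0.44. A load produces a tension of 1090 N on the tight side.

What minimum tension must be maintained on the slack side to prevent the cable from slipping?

T_min ≈ 80.1 N

Capstan equation at impending slip: T_tight/T_slack = e^{μβ}.
β = 340° = 5.934 rad; e^{μβ} = e^{0.44×5.934} = 13.61.
T_slack = T_tight / e^{μβ} = 1090 / 13.61 = 80.1 N.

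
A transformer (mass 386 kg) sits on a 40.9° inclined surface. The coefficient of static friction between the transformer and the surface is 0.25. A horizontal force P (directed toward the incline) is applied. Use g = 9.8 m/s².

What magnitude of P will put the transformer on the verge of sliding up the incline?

At impending motion up the slope, friction acts down-slope at its limit: f = μ_s N.
Perpendicular to the incline: N = m g cos θ + P sin θ.
Along the incline: P cos θ = m g sin θ + μ_s N = m g sin θ + μ_s (m g cos θ + P sin θ).
Solving, P (cos θ − μ_s sin θ) = m g (sin θ + μ_s cos θ), so P = 386×9.8×(sin 40.9° + 0.25 cos 40.9°)/(cos 40.9° − 0.25 sin 40.9°) = 3780×0.8437/0.5922 = 5390 N.

P ≈ 5390 N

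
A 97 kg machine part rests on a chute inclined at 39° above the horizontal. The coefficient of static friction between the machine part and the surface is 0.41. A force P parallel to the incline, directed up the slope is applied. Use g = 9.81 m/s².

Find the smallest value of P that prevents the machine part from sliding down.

The machine part tends to slide down (tan θ > μ_s), so at the point of impending slip friction acts up-slope at its limit: f = μ_s N.
P is parallel to the surface, so N = m g cos θ = 740 N.
Along the incline: P + μ_s N = m g sin θ, so P = 599 − 0.41×740 = 296 N.

P_min ≈ 296 N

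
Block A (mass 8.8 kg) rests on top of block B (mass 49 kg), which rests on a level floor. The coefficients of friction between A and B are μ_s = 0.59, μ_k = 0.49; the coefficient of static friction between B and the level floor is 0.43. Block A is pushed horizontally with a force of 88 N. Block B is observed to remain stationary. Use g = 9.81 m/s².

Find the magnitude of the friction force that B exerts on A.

Normal force at the A–B interface: N₁ = m_A g = 86.33 N.
Maximum static friction on A from B: μ_s N₁ = 0.59×86.33 = 50.93 N.
Since P = 88 N > 50.93 N, A slides on B; the A–B friction is kinetic: f₁ = μ_k N₁ = 0.49×86.33 = 42.3 N.
B experiences an equal 42.3 N forward from A (third law). B is in equilibrium, so the floor supplies f₂ = 42.3 N of static friction (limit μ_s(m_A+m_B)g = 243.8 N, not exceeded).

f ≈ 42.3 N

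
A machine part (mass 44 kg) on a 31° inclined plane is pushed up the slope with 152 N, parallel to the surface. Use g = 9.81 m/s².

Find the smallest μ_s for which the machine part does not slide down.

μ_s,min ≈ 0.19

N = m g cos θ = 370 N.
Friction must make up the shortfall along the incline: f = m g sin θ − P = 222.3 − 152 = 70.31 N.
At the threshold f = μ_s N, so μ_s,min = 70.31/370 = 0.19.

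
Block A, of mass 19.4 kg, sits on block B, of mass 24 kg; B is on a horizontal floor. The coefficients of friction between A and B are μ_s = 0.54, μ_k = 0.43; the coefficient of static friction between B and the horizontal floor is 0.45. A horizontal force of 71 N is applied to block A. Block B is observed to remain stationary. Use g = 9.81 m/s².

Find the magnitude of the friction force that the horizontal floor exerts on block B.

Normal force at the A–B interface: N₁ = m_A g = 190.3 N.
Maximum static friction on A from B: μ_s N₁ = 0.54×190.3 = 102.8 N.
P = 71 N is within that limit, so A and B move together (both at rest); the A–B friction is simply f₁ = P = 71 N.
B experiences an equal 71 N forward from A (third law). B is in equilibrium, so the floor supplies f₂ = 71 N of static friction (limit μ_s(m_A+m_B)g = 191.6 N, not exceeded).

f ≈ 71 N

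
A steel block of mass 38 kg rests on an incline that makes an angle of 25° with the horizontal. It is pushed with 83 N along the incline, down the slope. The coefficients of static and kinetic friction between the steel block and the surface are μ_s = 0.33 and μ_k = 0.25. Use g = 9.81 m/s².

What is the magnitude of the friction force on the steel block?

Normal force: N = m g cos θ = 38 × 9.81 × cos 25° = 337.9 N.
The friction needed for equilibrium is m g sin θ + P = 157.5 + 83 = 240.5 N, measured positive up-slope.
Maximum static friction available: μ_s N = 0.33 × 337.9 = 111.5 N.
Since |240.5| > 111.5 N, static friction cannot hold it; the steel block slides down the incline and kinetic friction applies: f = μ_k N = 0.25 × 337.9 = 84.5 N.

f ≈ 84.5 N (up the incline)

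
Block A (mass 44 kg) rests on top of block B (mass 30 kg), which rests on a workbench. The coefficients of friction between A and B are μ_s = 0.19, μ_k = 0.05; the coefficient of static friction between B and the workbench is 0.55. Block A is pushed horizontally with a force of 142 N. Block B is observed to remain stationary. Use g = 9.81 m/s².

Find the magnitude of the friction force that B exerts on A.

Normal force at the A–B interface: N₁ = m_A g = 431.6 N.
So the A–B interface can sustain at most μ_s N₁ = 82.01 N of static friction.
Since P = 142 N > 82.01 N, A slides on B; the A–B friction is kinetic: f₁ = μ_k N₁ = 0.05×431.6 = 21.6 N.
By Newton's third law B feels 21.6 N forward from A. With B stationary, the floor's static friction on B balances it: f₂ = 21.6 N (well within μ_s(m_A+m_B)g = 399.3 N).

f ≈ 21.6 N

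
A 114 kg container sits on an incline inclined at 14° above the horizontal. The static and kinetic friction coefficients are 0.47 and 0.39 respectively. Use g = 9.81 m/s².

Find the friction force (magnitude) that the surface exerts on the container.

Perpendicular to the surface, N = m g cos θ = 114·9.81·cos 14° = 1085 N.
Along the slope the weight component is m g sin θ = 270.6 N; friction must supply exactly this, acting up-slope.
Maximum static friction available: μ_s N = 0.47 × 1085 = 510 N.
Since |270.6| ≤ 510 N, the container remains in static equilibrium and friction takes exactly the required value.

f ≈ 271 N (up the incline)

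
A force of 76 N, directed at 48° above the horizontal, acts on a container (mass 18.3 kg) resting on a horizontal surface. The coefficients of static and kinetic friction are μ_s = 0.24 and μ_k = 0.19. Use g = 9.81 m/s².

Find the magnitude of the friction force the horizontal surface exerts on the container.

The vertical component of P reduces the normal force: N = m g − P sin α = 179.5 − 56.48 = 123 N.
The horizontal driving force is P cos α = 50.85 N, so equilibrium needs friction f = 50.85 N.
The static-friction limit is μ_s N = 29.53 N.
50.85 > 29.53 N → the container slides; f = μ_k N = 0.19×123 = 23.4 N.

f ≈ 23.4 N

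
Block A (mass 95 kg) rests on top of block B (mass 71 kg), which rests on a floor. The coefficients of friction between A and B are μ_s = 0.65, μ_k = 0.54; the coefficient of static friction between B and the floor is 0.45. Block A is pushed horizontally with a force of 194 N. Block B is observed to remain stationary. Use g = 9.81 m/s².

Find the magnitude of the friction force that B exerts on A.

f ≈ 194 N

The normal force B exerts on A is simply A's weight, N₁ = 932 N.
Maximum static friction on A from B: μ_s N₁ = 0.65×932 = 605.8 N.
Since P = 194 N ≤ 605.8 N, A does not slip on B; friction on A equals P = 194 N.
By Newton's third law B feels 194 N forward from A. With B stationary, the floor's static friction on B balances it: f₂ = 194 N (well within μ_s(m_A+m_B)g = 732.8 N).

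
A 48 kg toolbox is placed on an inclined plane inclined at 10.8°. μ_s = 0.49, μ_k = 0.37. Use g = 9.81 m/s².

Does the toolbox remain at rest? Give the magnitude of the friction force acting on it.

N = m g cos θ = 463 N.
Down-slope weight component: m g sin θ = 88.2 N.
μ_s N = 227 N.
88.2 ≤ 227 N, so it stays put; friction = 88.2 N.

f ≈ 88.2 N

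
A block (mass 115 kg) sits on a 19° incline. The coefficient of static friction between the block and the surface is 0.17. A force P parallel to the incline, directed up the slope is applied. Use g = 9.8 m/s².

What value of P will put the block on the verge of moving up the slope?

At impending motion up the slope, friction acts down-slope at its limit: f = μ_s N.
P is parallel to the surface, so N = m g cos θ = 1070 N.
Along the incline: P = m g sin θ + μ_s N = 367 + 0.17×1070 = 548 N.

P ≈ 548 N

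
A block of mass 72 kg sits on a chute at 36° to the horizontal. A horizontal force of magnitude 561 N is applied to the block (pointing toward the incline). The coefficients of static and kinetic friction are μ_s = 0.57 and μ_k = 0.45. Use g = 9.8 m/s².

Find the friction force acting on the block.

f ≈ 39.1 N (down the incline)

The horizontal push has a component P sin θ into the surface, so N = m g cos θ + P sin θ = 570.8 + 329.7 = 900.6 N.
Along the incline, the net driving force (taking up-slope positive) is P cos θ − m g sin θ = 453.9 − 414.7 = 39.12 N, so equilibrium requires friction f = -39.12 N (down-slope).
Maximum static friction: μ_s N = 0.57 × 900.6 = 513.3 N.
Since 39.12 N is within the 513.3 N limit, the block stays put and friction is exactly 39.1 N.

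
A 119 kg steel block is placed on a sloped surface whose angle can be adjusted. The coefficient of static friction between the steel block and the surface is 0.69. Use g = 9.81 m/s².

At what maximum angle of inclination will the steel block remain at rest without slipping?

θ_max ≈ 34.6°

At the slip threshold, m g sin θ = μ_s · m g cos θ, so tan θ = μ_s.
θ_max = arctan(0.69) = 34.6°.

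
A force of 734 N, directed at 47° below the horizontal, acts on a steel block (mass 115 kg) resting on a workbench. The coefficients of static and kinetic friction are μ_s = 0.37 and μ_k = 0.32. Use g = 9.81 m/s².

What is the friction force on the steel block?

The vertical component of P adds to the normal force: N = m g + P sin α = 1128 + 536.8 = 1665 N.
Horizontally, friction must balance P cos α = 500.6 N.
μ_s N = 0.37 × 1665 = 616 N.
500.6 ≤ 616 N → static; friction equals the required 501 N.

f ≈ 501 N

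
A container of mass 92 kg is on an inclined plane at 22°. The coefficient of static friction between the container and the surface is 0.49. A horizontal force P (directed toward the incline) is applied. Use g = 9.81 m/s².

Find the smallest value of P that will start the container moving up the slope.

P ≈ 1010 N

At impending motion up the slope, friction acts down-slope at its limit: f = μ_s N.
Perpendicular to the incline: N = m g cos θ + P sin θ.
Along the incline: P cos θ = m g sin θ + μ_s N = m g sin θ + μ_s (m g cos θ + P sin θ).
Solving, P (cos θ − μ_s sin θ) = m g (sin θ + μ_s cos θ), so P = 92×9.81×(sin 22° + 0.49 cos 22°)/(cos 22° − 0.49 sin 22°) = 903×0.8289/0.7436 = 1010 N.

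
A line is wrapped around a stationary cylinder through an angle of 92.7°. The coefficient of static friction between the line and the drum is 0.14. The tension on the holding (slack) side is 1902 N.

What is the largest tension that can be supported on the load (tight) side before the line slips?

At impending slip the capstan equation gives T₂/T₁ = e^{μβ} with β in radians.
β = 92.7° × π/180 = 1.618 rad.
e^{μβ} = e^{0.14×1.618} = 1.254.
T₂ = T₁ · e^{μβ} = 1902 × 1.254 = 2390 N.

T_max ≈ 2390 N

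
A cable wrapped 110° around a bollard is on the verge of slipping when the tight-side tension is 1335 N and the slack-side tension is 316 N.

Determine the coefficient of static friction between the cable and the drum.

T₂/T₁ = e^{μβ} → μ = ln(T₂/T₁)/β.
β = 110° = 1.92 rad.
μ = ln(1335/316)/1.92 = ln(4.225)/1.92 = 0.751.

μ ≈ 0.751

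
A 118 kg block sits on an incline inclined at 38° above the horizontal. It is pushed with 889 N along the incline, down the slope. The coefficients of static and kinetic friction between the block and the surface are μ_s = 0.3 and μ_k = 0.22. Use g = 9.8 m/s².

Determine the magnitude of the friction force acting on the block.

f ≈ 200 N (up the incline)

Perpendicular to the surface, N = m g cos θ = 118·9.8·cos 38° = 911.3 N.
Parallel to the incline, ΣF = 0 gives f = m g sin θ + P = 712 + 889 = 1601 N (up-slope positive).
Static friction can supply at most μ_s N = 273.4 N.
Since |1601| > 273.4 N, static friction cannot hold it; the block slides down the incline and kinetic friction applies: f = μ_k N = 0.22 × 911.3 = 200 N.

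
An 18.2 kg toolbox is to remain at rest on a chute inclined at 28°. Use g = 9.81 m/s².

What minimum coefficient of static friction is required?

μ_s,min ≈ 0.532

At the slip threshold m g sin θ = μ_s m g cos θ, so μ_s,min = tan θ.
μ_s,min = tan 28° = 0.532.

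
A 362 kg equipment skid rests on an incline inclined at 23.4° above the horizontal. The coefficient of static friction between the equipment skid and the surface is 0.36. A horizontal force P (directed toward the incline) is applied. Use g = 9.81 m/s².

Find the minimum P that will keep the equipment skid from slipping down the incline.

The equipment skid tends to slide down (tan θ > μ_s), so at the point of impending slip friction acts up-slope at its limit: f = μ_s N.
Perpendicular to the incline: N = m g cos θ + P sin θ.
Along the incline: P cos θ + μ_s N = m g sin θ, i.e. P cos θ + μ_s (m g cos θ + P sin θ) = m g sin θ.
Solving, P (cos θ + μ_s sin θ) = m g (sin θ − μ_s cos θ), so P = 3550×0.06676/1.061 = 223 N.

P_min ≈ 223 N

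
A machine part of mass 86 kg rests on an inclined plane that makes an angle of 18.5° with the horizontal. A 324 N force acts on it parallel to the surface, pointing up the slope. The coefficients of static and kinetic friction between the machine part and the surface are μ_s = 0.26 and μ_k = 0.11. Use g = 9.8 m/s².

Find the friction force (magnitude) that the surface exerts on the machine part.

Perpendicular to the surface, N = m g cos θ = 86·9.8·cos 18.5° = 799.2 N.
The friction needed for equilibrium is m g sin θ − P = 267.4 − 324 = -56.58 N, measured positive up-slope.
The static-friction ceiling is μ_s N = 0.26 × 799.2 = 207.8 N.
Since |-56.58| ≤ 207.8 N, the machine part remains in static equilibrium and friction takes exactly the required value.

f ≈ 56.6 N (down the incline)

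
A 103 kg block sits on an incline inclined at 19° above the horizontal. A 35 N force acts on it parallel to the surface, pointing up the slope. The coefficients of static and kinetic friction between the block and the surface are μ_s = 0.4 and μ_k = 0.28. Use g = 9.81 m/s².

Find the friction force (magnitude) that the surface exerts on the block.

f ≈ 294 N (up the incline)

Perpendicular to the surface, N = m g cos θ = 103·9.81·cos 19° = 955.4 N.
Parallel to the incline, ΣF = 0 gives f = m g sin θ − P = 329 − 35 = 294 N (up-slope positive).
Maximum static friction available: μ_s N = 0.4 × 955.4 = 382.2 N.
Since |294| ≤ 382.2 N, static friction is sufficient; f equals the required value, not μ_s N.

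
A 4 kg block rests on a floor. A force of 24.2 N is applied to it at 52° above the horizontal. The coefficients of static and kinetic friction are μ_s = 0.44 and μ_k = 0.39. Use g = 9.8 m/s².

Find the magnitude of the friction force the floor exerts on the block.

f ≈ 7.85 N

The vertical component of P reduces the normal force: N = m g − P sin α = 39.2 − 19.07 = 20.13 N.
For equilibrium, f = P cos α = 24.2×cos 52° = 14.9 N.
μ_s N = 0.44 × 20.13 = 8.857 N.
14.9 > 8.857 N → the block slides; f = μ_k N = 0.39×20.13 = 7.85 N.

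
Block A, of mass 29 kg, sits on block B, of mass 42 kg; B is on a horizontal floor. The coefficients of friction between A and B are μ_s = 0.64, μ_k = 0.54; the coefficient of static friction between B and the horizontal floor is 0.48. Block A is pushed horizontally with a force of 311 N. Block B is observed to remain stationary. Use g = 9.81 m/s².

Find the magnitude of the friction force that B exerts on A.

Between the blocks, N₁ = m_A g = 284.5 N.
Maximum static friction on A from B: μ_s N₁ = 0.64×284.5 = 182.1 N.
P = 311 N exceeds that limit, so A slips over B and the interface friction becomes kinetic: f₁ = μ_k N₁ = 0.54×284.5 = 154 N.
By Newton's third law B feels 154 N forward from A. With B stationary, the floor's static friction on B balances it: f₂ = 154 N (well within μ_s(m_A+m_B)g = 334.3 N).

f ≈ 154 N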